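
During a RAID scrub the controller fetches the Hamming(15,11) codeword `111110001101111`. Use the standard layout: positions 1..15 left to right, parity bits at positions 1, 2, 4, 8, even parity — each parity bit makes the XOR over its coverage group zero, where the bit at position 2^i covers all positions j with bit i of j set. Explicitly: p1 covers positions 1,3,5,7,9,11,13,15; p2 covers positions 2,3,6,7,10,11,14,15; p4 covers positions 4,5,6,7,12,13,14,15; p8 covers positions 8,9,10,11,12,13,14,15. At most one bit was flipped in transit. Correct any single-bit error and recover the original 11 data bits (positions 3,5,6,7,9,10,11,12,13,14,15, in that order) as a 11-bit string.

11001101111

s1: b1⊕b3⊕b5⊕b7⊕b9⊕b11⊕b13⊕b15 = 1⊕1⊕1⊕0⊕1⊕0⊕1⊕1 = 0
s2: b2⊕b3⊕b6⊕b7⊕b10⊕b11⊕b14⊕b15 = 1⊕1⊕0⊕0⊕1⊕0⊕1⊕1 = 1
s4: b4⊕b5⊕b6⊕b7⊕b12⊕b13⊕b14⊕b15 = 1⊕1⊕0⊕0⊕1⊕1⊕1⊕1 = 0
s8: b8⊕b9⊕b10⊕b11⊕b12⊕b13⊕b14⊕b15 = 0⊕1⊕1⊕0⊕1⊕1⊕1⊕1 = 0
Syndrome (s8...s1) = 0010 → position 2.
Flip bit 2: corrected codeword = 101110001101111
Data bits at positions 3,5,6,7,9,10,11,12,13,14,15: 11001101111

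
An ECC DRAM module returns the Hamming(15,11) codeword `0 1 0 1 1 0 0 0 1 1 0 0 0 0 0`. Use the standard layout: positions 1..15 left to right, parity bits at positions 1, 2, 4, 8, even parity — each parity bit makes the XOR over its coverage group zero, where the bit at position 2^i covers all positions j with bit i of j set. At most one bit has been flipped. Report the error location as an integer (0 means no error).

0

s1: b1⊕b3⊕b5⊕b7⊕b9⊕b11⊕b13⊕b15 = 0⊕0⊕1⊕0⊕1⊕0⊕0⊕0 = 0
s2: b2⊕b3⊕b6⊕b7⊕b10⊕b11⊕b14⊕b15 = 1⊕0⊕0⊕0⊕1⊕0⊕0⊕0 = 0
s4: b4⊕b5⊕b6⊕b7⊕b12⊕b13⊕b14⊕b15 = 1⊕1⊕0⊕0⊕0⊕0⊕0⊕0 = 0
s8: b8⊕b9⊕b10⊕b11⊕b12⊕b13⊕b14⊕b15 = 0⊕1⊕1⊕0⊕0⊕0⊕0⊕0 = 0
Syndrome (s8...s1) = 0000 → position 0 (no error).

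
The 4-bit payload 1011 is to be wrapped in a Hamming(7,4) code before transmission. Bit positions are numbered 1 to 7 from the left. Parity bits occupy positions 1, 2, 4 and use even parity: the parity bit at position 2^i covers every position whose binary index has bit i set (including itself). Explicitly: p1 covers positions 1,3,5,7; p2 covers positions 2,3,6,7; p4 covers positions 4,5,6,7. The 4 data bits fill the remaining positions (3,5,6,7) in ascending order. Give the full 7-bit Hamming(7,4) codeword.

0110011

Place data bits at non-power-of-two positions: b3=1, b5=0, b6=1, b7=1.
p1 = XOR of data positions {3,5,7} = 1⊕0⊕1 = 0
p2 = XOR of data positions {3,6,7} = 1⊕1⊕1 = 1
p4 = XOR of data positions {5,6,7} = 0⊕1⊕1 = 0
Codeword b1..b7 = 0110011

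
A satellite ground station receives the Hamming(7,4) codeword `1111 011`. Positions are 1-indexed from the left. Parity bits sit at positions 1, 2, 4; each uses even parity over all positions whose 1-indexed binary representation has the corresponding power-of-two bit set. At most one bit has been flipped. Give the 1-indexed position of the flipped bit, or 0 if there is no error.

s1: b1⊕b3⊕b5⊕b7 = 1⊕1⊕0⊕1 = 1
s2: b2⊕b3⊕b6⊕b7 = 1⊕1⊕1⊕1 = 0
s4: b4⊕b5⊕b6⊕b7 = 1⊕0⊕1⊕1 = 1
Syndrome (s4...s1) = 101 → position 5.

5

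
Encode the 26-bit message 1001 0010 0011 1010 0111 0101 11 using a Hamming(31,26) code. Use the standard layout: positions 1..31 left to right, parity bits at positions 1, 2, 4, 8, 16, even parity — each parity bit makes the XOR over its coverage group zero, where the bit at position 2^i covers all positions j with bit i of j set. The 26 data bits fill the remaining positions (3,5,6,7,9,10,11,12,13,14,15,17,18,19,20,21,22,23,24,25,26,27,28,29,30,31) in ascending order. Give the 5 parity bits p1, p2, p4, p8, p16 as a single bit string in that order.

Place data bits at non-power-of-two positions: b3=1, b5=0, b6=0, b7=1, b9=0, b10=0, b11=1, b12=0, b13=0, b14=0, b15=1, b17=1, b18=1, b19=0, b20=1, b21=0, b22=0, b23=1, b24=1, b25=1, b26=0, b27=1, b28=0, b29=1, b30=1, b31=1.
p1 = XOR of data positions {3,5,7,9,11,13,15,17,19,21,23,25,27,29,31} = 1⊕0⊕1⊕0⊕1⊕0⊕1⊕1⊕0⊕0⊕1⊕1⊕1⊕1⊕1 = 0
p2 = XOR of data positions {3,6,7,10,11,14,15,18,19,22,23,26,27,30,31} = 1⊕0⊕1⊕0⊕1⊕0⊕1⊕1⊕0⊕0⊕1⊕0⊕1⊕1⊕1 = 1
p4 = XOR of data positions {5,6,7,12,13,14,15,20,21,22,23,28,29,30,31} = 0⊕0⊕1⊕0⊕0⊕0⊕1⊕1⊕0⊕0⊕1⊕0⊕1⊕1⊕1 = 1
p8 = XOR of data positions {9,10,11,12,13,14,15,24,25,26,27,28,29,30,31} = 0⊕0⊕1⊕0⊕0⊕0⊕1⊕1⊕1⊕0⊕1⊕0⊕1⊕1⊕1 = 0
p16 = XOR of data positions {17,18,19,20,21,22,23,24,25,26,27,28,29,30,31} = 1⊕1⊕0⊕1⊕0⊕0⊕1⊕1⊕1⊕0⊕1⊕0⊕1⊕1⊕1 = 0
Parity bits p1,p2,p4,p8,p16 = 01100

01100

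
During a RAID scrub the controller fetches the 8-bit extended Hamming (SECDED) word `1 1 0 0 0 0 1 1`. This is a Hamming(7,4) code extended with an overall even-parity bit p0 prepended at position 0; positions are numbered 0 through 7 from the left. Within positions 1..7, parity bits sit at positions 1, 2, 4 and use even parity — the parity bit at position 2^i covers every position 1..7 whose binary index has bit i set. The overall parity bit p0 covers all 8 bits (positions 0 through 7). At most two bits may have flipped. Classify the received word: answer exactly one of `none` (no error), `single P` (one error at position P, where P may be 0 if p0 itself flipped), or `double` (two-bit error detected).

none

s1: b1⊕b3⊕b5⊕b7 = 1⊕0⊕0⊕1 = 0
s2: b2⊕b3⊕b6⊕b7 = 0⊕0⊕1⊕1 = 0
s4: b4⊕b5⊕b6⊕b7 = 0⊕0⊕1⊕1 = 0
Syndrome (s4...s1) = 000 → position 0 (no error).
Overall parity (XOR of all 8 bits, including p0): 1⊕1⊕0⊕0⊕0⊕0⊕1⊕1 = 0
Overall=0, syndrome position=0 → no error.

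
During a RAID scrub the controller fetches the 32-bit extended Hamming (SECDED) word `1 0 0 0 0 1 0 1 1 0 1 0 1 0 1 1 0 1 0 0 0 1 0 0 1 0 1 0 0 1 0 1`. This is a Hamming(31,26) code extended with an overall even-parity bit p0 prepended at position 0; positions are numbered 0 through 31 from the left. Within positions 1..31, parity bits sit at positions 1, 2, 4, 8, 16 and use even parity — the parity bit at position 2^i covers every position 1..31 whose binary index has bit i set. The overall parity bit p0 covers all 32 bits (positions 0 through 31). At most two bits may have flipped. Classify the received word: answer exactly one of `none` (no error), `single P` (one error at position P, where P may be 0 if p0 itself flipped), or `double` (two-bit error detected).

double

s1: b1⊕b3⊕b5⊕b7⊕b9⊕b11⊕b13⊕b15⊕b17⊕b19⊕b21⊕b23⊕b25⊕b27⊕b29⊕b31 = 0⊕0⊕1⊕1⊕0⊕0⊕0⊕1⊕1⊕0⊕1⊕0⊕0⊕0⊕1⊕1 = 1
s2: b2⊕b3⊕b6⊕b7⊕b10⊕b11⊕b14⊕b15⊕b18⊕b19⊕b22⊕b23⊕b26⊕b27⊕b30⊕b31 = 0⊕0⊕0⊕1⊕1⊕0⊕1⊕1⊕0⊕0⊕0⊕0⊕1⊕0⊕0⊕1 = 0
s4: b4⊕b5⊕b6⊕b7⊕b12⊕b13⊕b14⊕b15⊕b20⊕b21⊕b22⊕b23⊕b28⊕b29⊕b30⊕b31 = 0⊕1⊕0⊕1⊕1⊕0⊕1⊕1⊕0⊕1⊕0⊕0⊕0⊕1⊕0⊕1 = 0
s8: b8⊕b9⊕b10⊕b11⊕b12⊕b13⊕b14⊕b15⊕b24⊕b25⊕b26⊕b27⊕b28⊕b29⊕b30⊕b31 = 1⊕0⊕1⊕0⊕1⊕0⊕1⊕1⊕1⊕0⊕1⊕0⊕0⊕1⊕0⊕1 = 1
s16: b16⊕b17⊕b18⊕b19⊕b20⊕b21⊕b22⊕b23⊕b24⊕b25⊕b26⊕b27⊕b28⊕b29⊕b30⊕b31 = 0⊕1⊕0⊕0⊕0⊕1⊕0⊕0⊕1⊕0⊕1⊕0⊕0⊕1⊕0⊕1 = 0
Syndrome (s16...s1) = 01001 → position 9.
Overall parity (XOR of all 32 bits, including p0): 1⊕0⊕0⊕0⊕0⊕1⊕0⊕1⊕1⊕0⊕1⊕0⊕1⊕0⊕1⊕1⊕0⊕1⊕0⊕0⊕0⊕1⊕0⊕0⊕1⊕0⊕1⊕0⊕0⊕1⊕0⊕1 = 0
Overall=0, syndrome position=9 → double-bit error detected (uncorrectable).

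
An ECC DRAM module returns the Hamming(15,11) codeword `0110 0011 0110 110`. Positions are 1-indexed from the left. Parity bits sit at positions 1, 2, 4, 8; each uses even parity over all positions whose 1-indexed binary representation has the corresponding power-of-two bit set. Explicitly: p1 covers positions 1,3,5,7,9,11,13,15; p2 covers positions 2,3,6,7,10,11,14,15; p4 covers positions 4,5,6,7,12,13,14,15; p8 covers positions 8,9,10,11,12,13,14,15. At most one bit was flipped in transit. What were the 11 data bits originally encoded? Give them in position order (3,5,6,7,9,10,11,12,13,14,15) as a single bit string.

s1: b1⊕b3⊕b5⊕b7⊕b9⊕b11⊕b13⊕b15 = 0⊕1⊕0⊕1⊕0⊕1⊕1⊕0 = 0
s2: b2⊕b3⊕b6⊕b7⊕b10⊕b11⊕b14⊕b15 = 1⊕1⊕0⊕1⊕1⊕1⊕1⊕0 = 0
s4: b4⊕b5⊕b6⊕b7⊕b12⊕b13⊕b14⊕b15 = 0⊕0⊕0⊕1⊕0⊕1⊕1⊕0 = 1
s8: b8⊕b9⊕b10⊕b11⊕b12⊕b13⊕b14⊕b15 = 1⊕0⊕1⊕1⊕0⊕1⊕1⊕0 = 1
Syndrome (s8...s1) = 1100 → position 12.
Flip bit 12: corrected codeword = 011000110111110
Data bits at positions 3,5,6,7,9,10,11,12,13,14,15: 10010111110

10010111110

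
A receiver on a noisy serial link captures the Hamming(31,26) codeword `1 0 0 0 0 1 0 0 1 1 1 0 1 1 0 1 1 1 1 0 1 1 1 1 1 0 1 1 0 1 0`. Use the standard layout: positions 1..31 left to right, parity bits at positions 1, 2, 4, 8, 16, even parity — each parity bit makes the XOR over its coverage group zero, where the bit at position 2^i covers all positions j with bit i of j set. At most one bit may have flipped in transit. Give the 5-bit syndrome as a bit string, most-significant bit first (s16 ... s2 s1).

s1: b1⊕b3⊕b5⊕b7⊕b9⊕b11⊕b13⊕b15⊕b17⊕b19⊕b21⊕b23⊕b25⊕b27⊕b29⊕b31 = 1⊕0⊕0⊕0⊕1⊕1⊕1⊕0⊕1⊕1⊕1⊕1⊕1⊕1⊕0⊕0 = 0
s2: b2⊕b3⊕b6⊕b7⊕b10⊕b11⊕b14⊕b15⊕b18⊕b19⊕b22⊕b23⊕b26⊕b27⊕b30⊕b31 = 0⊕0⊕1⊕0⊕1⊕1⊕1⊕0⊕1⊕1⊕1⊕1⊕0⊕1⊕1⊕0 = 0
s4: b4⊕b5⊕b6⊕b7⊕b12⊕b13⊕b14⊕b15⊕b20⊕b21⊕b22⊕b23⊕b28⊕b29⊕b30⊕b31 = 0⊕0⊕1⊕0⊕0⊕1⊕1⊕0⊕0⊕1⊕1⊕1⊕1⊕0⊕1⊕0 = 0
s8: b8⊕b9⊕b10⊕b11⊕b12⊕b13⊕b14⊕b15⊕b24⊕b25⊕b26⊕b27⊕b28⊕b29⊕b30⊕b31 = 0⊕1⊕1⊕1⊕0⊕1⊕1⊕0⊕1⊕1⊕0⊕1⊕1⊕0⊕1⊕0 = 0
s16: b16⊕b17⊕b18⊕b19⊕b20⊕b21⊕b22⊕b23⊕b24⊕b25⊕b26⊕b27⊕b28⊕b29⊕b30⊕b31 = 1⊕1⊕1⊕1⊕0⊕1⊕1⊕1⊕1⊕1⊕0⊕1⊕1⊕0⊕1⊕0 = 0
Syndrome (s16...s1) = 00000 → position 0 (no error).

00000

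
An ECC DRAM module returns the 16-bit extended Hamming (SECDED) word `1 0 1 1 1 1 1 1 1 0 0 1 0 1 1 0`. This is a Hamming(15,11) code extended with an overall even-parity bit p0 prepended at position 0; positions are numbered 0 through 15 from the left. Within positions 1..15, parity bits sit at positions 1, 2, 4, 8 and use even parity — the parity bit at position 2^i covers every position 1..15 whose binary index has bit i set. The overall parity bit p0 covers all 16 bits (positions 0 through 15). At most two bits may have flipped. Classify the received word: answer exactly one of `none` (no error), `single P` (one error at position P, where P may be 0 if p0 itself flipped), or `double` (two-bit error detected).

single 1

s1: b1⊕b3⊕b5⊕b7⊕b9⊕b11⊕b13⊕b15 = 0⊕1⊕1⊕1⊕0⊕1⊕1⊕0 = 1
s2: b2⊕b3⊕b6⊕b7⊕b10⊕b11⊕b14⊕b15 = 1⊕1⊕1⊕1⊕0⊕1⊕1⊕0 = 0
s4: b4⊕b5⊕b6⊕b7⊕b12⊕b13⊕b14⊕b15 = 1⊕1⊕1⊕1⊕0⊕1⊕1⊕0 = 0
s8: b8⊕b9⊕b10⊕b11⊕b12⊕b13⊕b14⊕b15 = 1⊕0⊕0⊕1⊕0⊕1⊕1⊕0 = 0
Syndrome (s8...s1) = 0001 → position 1.
Overall parity (XOR of all 16 bits, including p0): 1⊕0⊕1⊕1⊕1⊕1⊕1⊕1⊕1⊕0⊕0⊕1⊕0⊕1⊕1⊕0 = 1
Overall=1, syndrome position=1 → single-bit error at position 1.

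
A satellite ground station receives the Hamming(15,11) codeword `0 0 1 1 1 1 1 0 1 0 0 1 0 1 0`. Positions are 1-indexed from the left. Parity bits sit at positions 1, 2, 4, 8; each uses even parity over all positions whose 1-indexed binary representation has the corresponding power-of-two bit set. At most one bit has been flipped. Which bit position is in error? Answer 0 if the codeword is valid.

s1: b1⊕b3⊕b5⊕b7⊕b9⊕b11⊕b13⊕b15 = 0⊕1⊕1⊕1⊕1⊕0⊕0⊕0 = 0
s2: b2⊕b3⊕b6⊕b7⊕b10⊕b11⊕b14⊕b15 = 0⊕1⊕1⊕1⊕0⊕0⊕1⊕0 = 0
s4: b4⊕b5⊕b6⊕b7⊕b12⊕b13⊕b14⊕b15 = 1⊕1⊕1⊕1⊕1⊕0⊕1⊕0 = 0
s8: b8⊕b9⊕b10⊕b11⊕b12⊕b13⊕b14⊕b15 = 0⊕1⊕0⊕0⊕1⊕0⊕1⊕0 = 1
Syndrome (s8...s1) = 1000 → position 8.

8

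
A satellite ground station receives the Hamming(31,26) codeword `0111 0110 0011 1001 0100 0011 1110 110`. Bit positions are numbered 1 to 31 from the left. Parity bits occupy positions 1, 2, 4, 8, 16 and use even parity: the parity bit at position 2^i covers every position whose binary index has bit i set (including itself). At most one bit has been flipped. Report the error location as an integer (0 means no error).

s1: b1⊕b3⊕b5⊕b7⊕b9⊕b11⊕b13⊕b15⊕b17⊕b19⊕b21⊕b23⊕b25⊕b27⊕b29⊕b31 = 0⊕1⊕0⊕1⊕0⊕1⊕1⊕0⊕0⊕0⊕0⊕1⊕1⊕1⊕1⊕0 = 0
s2: b2⊕b3⊕b6⊕b7⊕b10⊕b11⊕b14⊕b15⊕b18⊕b19⊕b22⊕b23⊕b26⊕b27⊕b30⊕b31 = 1⊕1⊕1⊕1⊕0⊕1⊕0⊕0⊕1⊕0⊕0⊕1⊕1⊕1⊕1⊕0 = 0
s4: b4⊕b5⊕b6⊕b7⊕b12⊕b13⊕b14⊕b15⊕b20⊕b21⊕b22⊕b23⊕b28⊕b29⊕b30⊕b31 = 1⊕0⊕1⊕1⊕1⊕1⊕0⊕0⊕0⊕0⊕0⊕1⊕0⊕1⊕1⊕0 = 0
s8: b8⊕b9⊕b10⊕b11⊕b12⊕b13⊕b14⊕b15⊕b24⊕b25⊕b26⊕b27⊕b28⊕b29⊕b30⊕b31 = 0⊕0⊕0⊕1⊕1⊕1⊕0⊕0⊕1⊕1⊕1⊕1⊕0⊕1⊕1⊕0 = 1
s16: b16⊕b17⊕b18⊕b19⊕b20⊕b21⊕b22⊕b23⊕b24⊕b25⊕b26⊕b27⊕b28⊕b29⊕b30⊕b31 = 1⊕0⊕1⊕0⊕0⊕0⊕0⊕1⊕1⊕1⊕1⊕1⊕0⊕1⊕1⊕0 = 1
Syndrome (s16...s1) = 11000 → position 24.

24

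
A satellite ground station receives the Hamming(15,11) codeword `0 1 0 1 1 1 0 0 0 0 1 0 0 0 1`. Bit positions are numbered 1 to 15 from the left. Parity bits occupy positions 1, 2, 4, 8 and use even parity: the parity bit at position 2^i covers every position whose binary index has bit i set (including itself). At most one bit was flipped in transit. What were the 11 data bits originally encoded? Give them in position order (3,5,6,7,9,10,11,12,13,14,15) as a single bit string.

s1: b1⊕b3⊕b5⊕b7⊕b9⊕b11⊕b13⊕b15 = 0⊕0⊕1⊕0⊕0⊕1⊕0⊕1 = 1
s2: b2⊕b3⊕b6⊕b7⊕b10⊕b11⊕b14⊕b15 = 1⊕0⊕1⊕0⊕0⊕1⊕0⊕1 = 0
s4: b4⊕b5⊕b6⊕b7⊕b12⊕b13⊕b14⊕b15 = 1⊕1⊕1⊕0⊕0⊕0⊕0⊕1 = 0
s8: b8⊕b9⊕b10⊕b11⊕b12⊕b13⊕b14⊕b15 = 0⊕0⊕0⊕1⊕0⊕0⊕0⊕1 = 0
Syndrome (s8...s1) = 0001 → position 1.
Flip bit 1: corrected codeword = 110111000010001
Data bits at positions 3,5,6,7,9,10,11,12,13,14,15: 01100010001

01100010001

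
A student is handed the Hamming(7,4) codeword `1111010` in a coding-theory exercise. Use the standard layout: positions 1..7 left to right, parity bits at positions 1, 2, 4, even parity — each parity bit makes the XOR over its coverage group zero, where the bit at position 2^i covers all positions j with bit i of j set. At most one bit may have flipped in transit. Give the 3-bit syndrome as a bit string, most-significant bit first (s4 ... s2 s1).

010

s1: b1⊕b3⊕b5⊕b7 = 1⊕1⊕0⊕0 = 0
s2: b2⊕b3⊕b6⊕b7 = 1⊕1⊕1⊕0 = 1
s4: b4⊕b5⊕b6⊕b7 = 1⊕0⊕1⊕0 = 0
Syndrome (s4...s1) = 010 → position 2.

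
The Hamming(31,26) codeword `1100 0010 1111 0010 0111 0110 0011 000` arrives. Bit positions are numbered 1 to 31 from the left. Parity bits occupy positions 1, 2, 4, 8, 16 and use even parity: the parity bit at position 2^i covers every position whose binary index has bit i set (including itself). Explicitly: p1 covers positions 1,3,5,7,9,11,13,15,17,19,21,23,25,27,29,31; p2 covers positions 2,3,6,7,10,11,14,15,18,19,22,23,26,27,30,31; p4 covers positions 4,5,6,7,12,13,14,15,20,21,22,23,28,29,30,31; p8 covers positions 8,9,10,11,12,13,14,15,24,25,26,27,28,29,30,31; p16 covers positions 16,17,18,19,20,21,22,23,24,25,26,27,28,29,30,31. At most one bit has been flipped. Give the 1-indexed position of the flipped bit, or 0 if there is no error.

28

s1: b1⊕b3⊕b5⊕b7⊕b9⊕b11⊕b13⊕b15⊕b17⊕b19⊕b21⊕b23⊕b25⊕b27⊕b29⊕b31 = 1⊕0⊕0⊕1⊕1⊕1⊕0⊕1⊕0⊕1⊕0⊕1⊕0⊕1⊕0⊕0 = 0
s2: b2⊕b3⊕b6⊕b7⊕b10⊕b11⊕b14⊕b15⊕b18⊕b19⊕b22⊕b23⊕b26⊕b27⊕b30⊕b31 = 1⊕0⊕0⊕1⊕1⊕1⊕0⊕1⊕1⊕1⊕1⊕1⊕0⊕1⊕0⊕0 = 0
s4: b4⊕b5⊕b6⊕b7⊕b12⊕b13⊕b14⊕b15⊕b20⊕b21⊕b22⊕b23⊕b28⊕b29⊕b30⊕b31 = 0⊕0⊕0⊕1⊕1⊕0⊕0⊕1⊕1⊕0⊕1⊕1⊕1⊕0⊕0⊕0 = 1
s8: b8⊕b9⊕b10⊕b11⊕b12⊕b13⊕b14⊕b15⊕b24⊕b25⊕b26⊕b27⊕b28⊕b29⊕b30⊕b31 = 0⊕1⊕1⊕1⊕1⊕0⊕0⊕1⊕0⊕0⊕0⊕1⊕1⊕0⊕0⊕0 = 1
s16: b16⊕b17⊕b18⊕b19⊕b20⊕b21⊕b22⊕b23⊕b24⊕b25⊕b26⊕b27⊕b28⊕b29⊕b30⊕b31 = 0⊕0⊕1⊕1⊕1⊕0⊕1⊕1⊕0⊕0⊕0⊕1⊕1⊕0⊕0⊕0 = 1
Syndrome (s16...s1) = 11100 → position 28.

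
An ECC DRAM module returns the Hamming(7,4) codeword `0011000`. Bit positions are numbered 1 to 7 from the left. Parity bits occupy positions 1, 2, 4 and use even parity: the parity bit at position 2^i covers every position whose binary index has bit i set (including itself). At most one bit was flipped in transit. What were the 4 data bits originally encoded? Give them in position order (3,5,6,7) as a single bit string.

1001

s1: b1⊕b3⊕b5⊕b7 = 0⊕1⊕0⊕0 = 1
s2: b2⊕b3⊕b6⊕b7 = 0⊕1⊕0⊕0 = 1
s4: b4⊕b5⊕b6⊕b7 = 1⊕0⊕0⊕0 = 1
Syndrome (s4...s1) = 111 → position 7.
Flip bit 7: corrected codeword = 0011001
Data bits at positions 3,5,6,7: 1001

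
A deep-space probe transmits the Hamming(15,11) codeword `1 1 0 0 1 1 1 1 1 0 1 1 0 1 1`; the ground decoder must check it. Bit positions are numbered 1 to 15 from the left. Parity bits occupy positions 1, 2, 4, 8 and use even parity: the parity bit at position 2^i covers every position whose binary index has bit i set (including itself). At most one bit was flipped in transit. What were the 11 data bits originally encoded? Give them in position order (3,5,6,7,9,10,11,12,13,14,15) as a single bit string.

01111011011

s1: b1⊕b3⊕b5⊕b7⊕b9⊕b11⊕b13⊕b15 = 1⊕0⊕1⊕1⊕1⊕1⊕0⊕1 = 0
s2: b2⊕b3⊕b6⊕b7⊕b10⊕b11⊕b14⊕b15 = 1⊕0⊕1⊕1⊕0⊕1⊕1⊕1 = 0
s4: b4⊕b5⊕b6⊕b7⊕b12⊕b13⊕b14⊕b15 = 0⊕1⊕1⊕1⊕1⊕0⊕1⊕1 = 0
s8: b8⊕b9⊕b10⊕b11⊕b12⊕b13⊕b14⊕b15 = 1⊕1⊕0⊕1⊕1⊕0⊕1⊕1 = 0
Syndrome (s8...s1) = 0000 → position 0 (no error).
No correction needed.
Data bits at positions 3,5,6,7,9,10,11,12,13,14,15: 01111011011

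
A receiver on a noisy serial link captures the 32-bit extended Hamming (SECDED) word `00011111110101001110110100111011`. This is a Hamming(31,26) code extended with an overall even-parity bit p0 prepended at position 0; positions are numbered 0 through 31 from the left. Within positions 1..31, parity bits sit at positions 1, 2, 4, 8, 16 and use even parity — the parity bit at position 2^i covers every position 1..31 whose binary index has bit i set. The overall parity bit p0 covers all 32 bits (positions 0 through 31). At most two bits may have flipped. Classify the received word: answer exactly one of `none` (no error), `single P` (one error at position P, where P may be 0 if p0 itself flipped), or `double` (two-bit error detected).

s1: b1⊕b3⊕b5⊕b7⊕b9⊕b11⊕b13⊕b15⊕b17⊕b19⊕b21⊕b23⊕b25⊕b27⊕b29⊕b31 = 0⊕1⊕1⊕1⊕1⊕1⊕1⊕0⊕1⊕0⊕1⊕1⊕0⊕1⊕0⊕1 = 1
s2: b2⊕b3⊕b6⊕b7⊕b10⊕b11⊕b14⊕b15⊕b18⊕b19⊕b22⊕b23⊕b26⊕b27⊕b30⊕b31 = 0⊕1⊕1⊕1⊕0⊕1⊕0⊕0⊕1⊕0⊕0⊕1⊕1⊕1⊕1⊕1 = 0
s4: b4⊕b5⊕b6⊕b7⊕b12⊕b13⊕b14⊕b15⊕b20⊕b21⊕b22⊕b23⊕b28⊕b29⊕b30⊕b31 = 1⊕1⊕1⊕1⊕0⊕1⊕0⊕0⊕1⊕1⊕0⊕1⊕1⊕0⊕1⊕1 = 1
s8: b8⊕b9⊕b10⊕b11⊕b12⊕b13⊕b14⊕b15⊕b24⊕b25⊕b26⊕b27⊕b28⊕b29⊕b30⊕b31 = 1⊕1⊕0⊕1⊕0⊕1⊕0⊕0⊕0⊕0⊕1⊕1⊕1⊕0⊕1⊕1 = 1
s16: b16⊕b17⊕b18⊕b19⊕b20⊕b21⊕b22⊕b23⊕b24⊕b25⊕b26⊕b27⊕b28⊕b29⊕b30⊕b31 = 1⊕1⊕1⊕0⊕1⊕1⊕0⊕1⊕0⊕0⊕1⊕1⊕1⊕0⊕1⊕1 = 1
Syndrome (s16...s1) = 11101 → position 29.
Overall parity (XOR of all 32 bits, including p0): 0⊕0⊕0⊕1⊕1⊕1⊕1⊕1⊕1⊕1⊕0⊕1⊕0⊕1⊕0⊕0⊕1⊕1⊕1⊕0⊕1⊕1⊕0⊕1⊕0⊕0⊕1⊕1⊕1⊕0⊕1⊕1 = 0
Overall=0, syndrome position=29 → double-bit error detected (uncorrectable).

double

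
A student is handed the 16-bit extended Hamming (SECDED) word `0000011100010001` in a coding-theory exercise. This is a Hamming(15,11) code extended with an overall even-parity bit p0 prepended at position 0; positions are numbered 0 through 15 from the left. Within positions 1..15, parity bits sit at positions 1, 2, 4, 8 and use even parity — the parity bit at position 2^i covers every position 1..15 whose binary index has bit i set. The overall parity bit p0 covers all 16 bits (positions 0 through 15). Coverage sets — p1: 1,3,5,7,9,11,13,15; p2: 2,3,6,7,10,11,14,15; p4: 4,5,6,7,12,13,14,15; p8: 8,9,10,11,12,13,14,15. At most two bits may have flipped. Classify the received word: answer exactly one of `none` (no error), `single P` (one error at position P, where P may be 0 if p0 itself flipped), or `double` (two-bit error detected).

single 0

s1: b1⊕b3⊕b5⊕b7⊕b9⊕b11⊕b13⊕b15 = 0⊕0⊕1⊕1⊕0⊕1⊕0⊕1 = 0
s2: b2⊕b3⊕b6⊕b7⊕b10⊕b11⊕b14⊕b15 = 0⊕0⊕1⊕1⊕0⊕1⊕0⊕1 = 0
s4: b4⊕b5⊕b6⊕b7⊕b12⊕b13⊕b14⊕b15 = 0⊕1⊕1⊕1⊕0⊕0⊕0⊕1 = 0
s8: b8⊕b9⊕b10⊕b11⊕b12⊕b13⊕b14⊕b15 = 0⊕0⊕0⊕1⊕0⊕0⊕0⊕1 = 0
Syndrome (s8...s1) = 0000 → position 0 (no error).
Overall parity (XOR of all 16 bits, including p0): 0⊕0⊕0⊕0⊕0⊕1⊕1⊕1⊕0⊕0⊕0⊕1⊕0⊕0⊕0⊕1 = 1
Overall=1, syndrome position=0 → single-bit error at position 0.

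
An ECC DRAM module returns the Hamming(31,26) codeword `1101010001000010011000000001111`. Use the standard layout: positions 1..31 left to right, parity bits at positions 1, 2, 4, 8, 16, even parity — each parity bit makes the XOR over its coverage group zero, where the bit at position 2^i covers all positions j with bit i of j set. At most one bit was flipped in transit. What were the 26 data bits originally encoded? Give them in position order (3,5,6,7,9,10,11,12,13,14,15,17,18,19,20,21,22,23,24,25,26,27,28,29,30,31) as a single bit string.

01100100001011000000001111

s1: b1⊕b3⊕b5⊕b7⊕b9⊕b11⊕b13⊕b15⊕b17⊕b19⊕b21⊕b23⊕b25⊕b27⊕b29⊕b31 = 1⊕0⊕0⊕0⊕0⊕0⊕0⊕1⊕0⊕1⊕0⊕0⊕0⊕0⊕1⊕1 = 1
s2: b2⊕b3⊕b6⊕b7⊕b10⊕b11⊕b14⊕b15⊕b18⊕b19⊕b22⊕b23⊕b26⊕b27⊕b30⊕b31 = 1⊕0⊕1⊕0⊕1⊕0⊕0⊕1⊕1⊕1⊕0⊕0⊕0⊕0⊕1⊕1 = 0
s4: b4⊕b5⊕b6⊕b7⊕b12⊕b13⊕b14⊕b15⊕b20⊕b21⊕b22⊕b23⊕b28⊕b29⊕b30⊕b31 = 1⊕0⊕1⊕0⊕0⊕0⊕0⊕1⊕0⊕0⊕0⊕0⊕1⊕1⊕1⊕1 = 1
s8: b8⊕b9⊕b10⊕b11⊕b12⊕b13⊕b14⊕b15⊕b24⊕b25⊕b26⊕b27⊕b28⊕b29⊕b30⊕b31 = 0⊕0⊕1⊕0⊕0⊕0⊕0⊕1⊕0⊕0⊕0⊕0⊕1⊕1⊕1⊕1 = 0
s16: b16⊕b17⊕b18⊕b19⊕b20⊕b21⊕b22⊕b23⊕b24⊕b25⊕b26⊕b27⊕b28⊕b29⊕b30⊕b31 = 0⊕0⊕1⊕1⊕0⊕0⊕0⊕0⊕0⊕0⊕0⊕0⊕1⊕1⊕1⊕1 = 0
Syndrome (s16...s1) = 00101 → position 5.
Flip bit 5: corrected codeword = 1101110001000010011000000001111
Data bits at positions 3,5,6,7,9,10,11,12,13,14,15,17,18,19,20,21,22,23,24,25,26,27,28,29,30,31: 01100100001011000000001111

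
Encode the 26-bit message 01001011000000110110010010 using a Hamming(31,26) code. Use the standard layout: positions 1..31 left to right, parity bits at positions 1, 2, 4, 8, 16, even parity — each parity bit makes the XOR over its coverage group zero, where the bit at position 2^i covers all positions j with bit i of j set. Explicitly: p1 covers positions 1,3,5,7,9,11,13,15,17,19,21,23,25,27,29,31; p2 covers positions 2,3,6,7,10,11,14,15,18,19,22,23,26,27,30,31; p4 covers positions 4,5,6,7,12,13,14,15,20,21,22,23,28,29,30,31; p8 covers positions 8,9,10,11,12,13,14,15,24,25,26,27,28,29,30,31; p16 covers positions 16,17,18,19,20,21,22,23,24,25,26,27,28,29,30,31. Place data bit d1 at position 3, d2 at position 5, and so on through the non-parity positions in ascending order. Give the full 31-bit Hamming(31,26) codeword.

0000100010110000000110110010010

Place data bits at non-power-of-two positions: b3=0, b5=1, b6=0, b7=0, b9=1, b10=0, b11=1, b12=1, b13=0, b14=0, b15=0, b17=0, b18=0, b19=0, b20=1, b21=1, b22=0, b23=1, b24=1, b25=0, b26=0, b27=1, b28=0, b29=0, b30=1, b31=0.
p1 = XOR of data positions {3,5,7,9,11,13,15,17,19,21,23,25,27,29,31} = 0⊕1⊕0⊕1⊕1⊕0⊕0⊕0⊕0⊕1⊕1⊕0⊕1⊕0⊕0 = 0
p2 = XOR of data positions {3,6,7,10,11,14,15,18,19,22,23,26,27,30,31} = 0⊕0⊕0⊕0⊕1⊕0⊕0⊕0⊕0⊕0⊕1⊕0⊕1⊕1⊕0 = 0
p4 = XOR of data positions {5,6,7,12,13,14,15,20,21,22,23,28,29,30,31} = 1⊕0⊕0⊕1⊕0⊕0⊕0⊕1⊕1⊕0⊕1⊕0⊕0⊕1⊕0 = 0
p8 = XOR of data positions {9,10,11,12,13,14,15,24,25,26,27,28,29,30,31} = 1⊕0⊕1⊕1⊕0⊕0⊕0⊕1⊕0⊕0⊕1⊕0⊕0⊕1⊕0 = 0
p16 = XOR of data positions {17,18,19,20,21,22,23,24,25,26,27,28,29,30,31} = 0⊕0⊕0⊕1⊕1⊕0⊕1⊕1⊕0⊕0⊕1⊕0⊕0⊕1⊕0 = 0
Codeword b1..b31 = 0000100010110000000110110010010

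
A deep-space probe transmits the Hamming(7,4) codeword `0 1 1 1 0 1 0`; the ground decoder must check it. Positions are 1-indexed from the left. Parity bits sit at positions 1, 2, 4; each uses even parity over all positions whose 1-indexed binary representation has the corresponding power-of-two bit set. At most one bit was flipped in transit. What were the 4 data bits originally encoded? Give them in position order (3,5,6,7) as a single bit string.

s1: b1⊕b3⊕b5⊕b7 = 0⊕1⊕0⊕0 = 1
s2: b2⊕b3⊕b6⊕b7 = 1⊕1⊕1⊕0 = 1
s4: b4⊕b5⊕b6⊕b7 = 1⊕0⊕1⊕0 = 0
Syndrome (s4...s1) = 011 → position 3.
Flip bit 3: corrected codeword = 0101010
Data bits at positions 3,5,6,7: 0010

0010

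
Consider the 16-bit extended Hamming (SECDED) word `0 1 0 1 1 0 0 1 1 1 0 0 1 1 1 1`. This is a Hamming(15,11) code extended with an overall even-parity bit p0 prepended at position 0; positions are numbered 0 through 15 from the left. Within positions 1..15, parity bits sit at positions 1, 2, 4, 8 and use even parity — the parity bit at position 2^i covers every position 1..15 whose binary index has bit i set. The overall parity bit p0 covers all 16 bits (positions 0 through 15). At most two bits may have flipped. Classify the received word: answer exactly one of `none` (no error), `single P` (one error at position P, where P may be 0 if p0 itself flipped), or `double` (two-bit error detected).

none

s1: b1⊕b3⊕b5⊕b7⊕b9⊕b11⊕b13⊕b15 = 1⊕1⊕0⊕1⊕1⊕0⊕1⊕1 = 0
s2: b2⊕b3⊕b6⊕b7⊕b10⊕b11⊕b14⊕b15 = 0⊕1⊕0⊕1⊕0⊕0⊕1⊕1 = 0
s4: b4⊕b5⊕b6⊕b7⊕b12⊕b13⊕b14⊕b15 = 1⊕0⊕0⊕1⊕1⊕1⊕1⊕1 = 0
s8: b8⊕b9⊕b10⊕b11⊕b12⊕b13⊕b14⊕b15 = 1⊕1⊕0⊕0⊕1⊕1⊕1⊕1 = 0
Syndrome (s8...s1) = 0000 → position 0 (no error).
Overall parity (XOR of all 16 bits, including p0): 0⊕1⊕0⊕1⊕1⊕0⊕0⊕1⊕1⊕1⊕0⊕0⊕1⊕1⊕1⊕1 = 0
Overall=0, syndrome position=0 → no error.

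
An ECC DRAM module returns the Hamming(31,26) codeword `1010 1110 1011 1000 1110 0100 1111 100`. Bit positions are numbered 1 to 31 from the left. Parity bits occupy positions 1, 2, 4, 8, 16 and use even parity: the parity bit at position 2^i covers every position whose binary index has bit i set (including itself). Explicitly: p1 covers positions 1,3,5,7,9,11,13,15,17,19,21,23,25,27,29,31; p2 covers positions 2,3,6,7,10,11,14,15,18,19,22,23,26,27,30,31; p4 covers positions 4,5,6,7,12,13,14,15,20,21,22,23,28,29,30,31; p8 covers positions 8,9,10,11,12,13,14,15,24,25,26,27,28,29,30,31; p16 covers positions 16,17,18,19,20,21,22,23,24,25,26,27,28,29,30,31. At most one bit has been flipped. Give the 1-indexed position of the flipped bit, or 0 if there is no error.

s1: b1⊕b3⊕b5⊕b7⊕b9⊕b11⊕b13⊕b15⊕b17⊕b19⊕b21⊕b23⊕b25⊕b27⊕b29⊕b31 = 1⊕1⊕1⊕1⊕1⊕1⊕1⊕0⊕1⊕1⊕0⊕0⊕1⊕1⊕1⊕0 = 0
s2: b2⊕b3⊕b6⊕b7⊕b10⊕b11⊕b14⊕b15⊕b18⊕b19⊕b22⊕b23⊕b26⊕b27⊕b30⊕b31 = 0⊕1⊕1⊕1⊕0⊕1⊕0⊕0⊕1⊕1⊕1⊕0⊕1⊕1⊕0⊕0 = 1
s4: b4⊕b5⊕b6⊕b7⊕b12⊕b13⊕b14⊕b15⊕b20⊕b21⊕b22⊕b23⊕b28⊕b29⊕b30⊕b31 = 0⊕1⊕1⊕1⊕1⊕1⊕0⊕0⊕0⊕0⊕1⊕0⊕1⊕1⊕0⊕0 = 0
s8: b8⊕b9⊕b10⊕b11⊕b12⊕b13⊕b14⊕b15⊕b24⊕b25⊕b26⊕b27⊕b28⊕b29⊕b30⊕b31 = 0⊕1⊕0⊕1⊕1⊕1⊕0⊕0⊕0⊕1⊕1⊕1⊕1⊕1⊕0⊕0 = 1
s16: b16⊕b17⊕b18⊕b19⊕b20⊕b21⊕b22⊕b23⊕b24⊕b25⊕b26⊕b27⊕b28⊕b29⊕b30⊕b31 = 0⊕1⊕1⊕1⊕0⊕0⊕1⊕0⊕0⊕1⊕1⊕1⊕1⊕1⊕0⊕0 = 1
Syndrome (s16...s1) = 11010 → position 26.

26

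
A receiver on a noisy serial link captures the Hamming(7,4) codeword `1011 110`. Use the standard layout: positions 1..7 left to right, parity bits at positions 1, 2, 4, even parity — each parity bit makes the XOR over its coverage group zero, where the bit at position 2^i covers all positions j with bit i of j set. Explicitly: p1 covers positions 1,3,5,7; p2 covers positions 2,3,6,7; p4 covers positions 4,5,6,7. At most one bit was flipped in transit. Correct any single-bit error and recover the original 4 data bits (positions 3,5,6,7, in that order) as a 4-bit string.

1010

s1: b1⊕b3⊕b5⊕b7 = 1⊕1⊕1⊕0 = 1
s2: b2⊕b3⊕b6⊕b7 = 0⊕1⊕1⊕0 = 0
s4: b4⊕b5⊕b6⊕b7 = 1⊕1⊕1⊕0 = 1
Syndrome (s4...s1) = 101 → position 5.
Flip bit 5: corrected codeword = 1011010
Data bits at positions 3,5,6,7: 1010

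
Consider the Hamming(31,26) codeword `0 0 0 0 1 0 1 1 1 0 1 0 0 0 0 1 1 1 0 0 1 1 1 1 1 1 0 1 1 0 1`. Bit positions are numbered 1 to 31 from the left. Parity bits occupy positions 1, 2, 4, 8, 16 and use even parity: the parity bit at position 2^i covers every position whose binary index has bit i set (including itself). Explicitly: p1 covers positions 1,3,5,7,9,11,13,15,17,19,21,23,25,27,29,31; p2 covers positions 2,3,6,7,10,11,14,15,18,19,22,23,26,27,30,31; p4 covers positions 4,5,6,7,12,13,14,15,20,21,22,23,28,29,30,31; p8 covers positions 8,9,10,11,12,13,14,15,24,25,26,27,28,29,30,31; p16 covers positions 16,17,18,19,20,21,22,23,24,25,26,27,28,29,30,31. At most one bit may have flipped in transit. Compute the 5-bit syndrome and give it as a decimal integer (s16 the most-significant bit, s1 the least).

10

s1: b1⊕b3⊕b5⊕b7⊕b9⊕b11⊕b13⊕b15⊕b17⊕b19⊕b21⊕b23⊕b25⊕b27⊕b29⊕b31 = 0⊕0⊕1⊕1⊕1⊕1⊕0⊕0⊕1⊕0⊕1⊕1⊕1⊕0⊕1⊕1 = 0
s2: b2⊕b3⊕b6⊕b7⊕b10⊕b11⊕b14⊕b15⊕b18⊕b19⊕b22⊕b23⊕b26⊕b27⊕b30⊕b31 = 0⊕0⊕0⊕1⊕0⊕1⊕0⊕0⊕1⊕0⊕1⊕1⊕1⊕0⊕0⊕1 = 1
s4: b4⊕b5⊕b6⊕b7⊕b12⊕b13⊕b14⊕b15⊕b20⊕b21⊕b22⊕b23⊕b28⊕b29⊕b30⊕b31 = 0⊕1⊕0⊕1⊕0⊕0⊕0⊕0⊕0⊕1⊕1⊕1⊕1⊕1⊕0⊕1 = 0
s8: b8⊕b9⊕b10⊕b11⊕b12⊕b13⊕b14⊕b15⊕b24⊕b25⊕b26⊕b27⊕b28⊕b29⊕b30⊕b31 = 1⊕1⊕0⊕1⊕0⊕0⊕0⊕0⊕1⊕1⊕1⊕0⊕1⊕1⊕0⊕1 = 1
s16: b16⊕b17⊕b18⊕b19⊕b20⊕b21⊕b22⊕b23⊕b24⊕b25⊕b26⊕b27⊕b28⊕b29⊕b30⊕b31 = 1⊕1⊕1⊕0⊕0⊕1⊕1⊕1⊕1⊕1⊕1⊕0⊕1⊕1⊕0⊕1 = 0
Syndrome (s16...s1) = 01010 → position 10.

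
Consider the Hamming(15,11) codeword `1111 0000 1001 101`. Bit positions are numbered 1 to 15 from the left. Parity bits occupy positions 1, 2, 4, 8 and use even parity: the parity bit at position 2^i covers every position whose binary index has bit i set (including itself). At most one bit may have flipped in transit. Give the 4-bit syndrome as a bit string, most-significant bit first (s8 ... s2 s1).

s1: b1⊕b3⊕b5⊕b7⊕b9⊕b11⊕b13⊕b15 = 1⊕1⊕0⊕0⊕1⊕0⊕1⊕1 = 1
s2: b2⊕b3⊕b6⊕b7⊕b10⊕b11⊕b14⊕b15 = 1⊕1⊕0⊕0⊕0⊕0⊕0⊕1 = 1
s4: b4⊕b5⊕b6⊕b7⊕b12⊕b13⊕b14⊕b15 = 1⊕0⊕0⊕0⊕1⊕1⊕0⊕1 = 0
s8: b8⊕b9⊕b10⊕b11⊕b12⊕b13⊕b14⊕b15 = 0⊕1⊕0⊕0⊕1⊕1⊕0⊕1 = 0
Syndrome (s8...s1) = 0011 → position 3.

0011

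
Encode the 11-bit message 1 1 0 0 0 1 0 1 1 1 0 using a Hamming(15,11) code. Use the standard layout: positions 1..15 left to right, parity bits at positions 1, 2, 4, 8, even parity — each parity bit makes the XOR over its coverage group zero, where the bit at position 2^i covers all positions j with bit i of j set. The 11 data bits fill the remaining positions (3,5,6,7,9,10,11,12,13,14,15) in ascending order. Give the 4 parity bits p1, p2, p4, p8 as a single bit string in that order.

1100

Place data bits at non-power-of-two positions: b3=1, b5=1, b6=0, b7=0, b9=0, b10=1, b11=0, b12=1, b13=1, b14=1, b15=0.
p1 = XOR of data positions {3,5,7,9,11,13,15} = 1⊕1⊕0⊕0⊕0⊕1⊕0 = 1
p2 = XOR of data positions {3,6,7,10,11,14,15} = 1⊕0⊕0⊕1⊕0⊕1⊕0 = 1
p4 = XOR of data positions {5,6,7,12,13,14,15} = 1⊕0⊕0⊕1⊕1⊕1⊕0 = 0
p8 = XOR of data positions {9,10,11,12,13,14,15} = 0⊕1⊕0⊕1⊕1⊕1⊕0 = 0
Parity bits p1,p2,p4,p8 = 1100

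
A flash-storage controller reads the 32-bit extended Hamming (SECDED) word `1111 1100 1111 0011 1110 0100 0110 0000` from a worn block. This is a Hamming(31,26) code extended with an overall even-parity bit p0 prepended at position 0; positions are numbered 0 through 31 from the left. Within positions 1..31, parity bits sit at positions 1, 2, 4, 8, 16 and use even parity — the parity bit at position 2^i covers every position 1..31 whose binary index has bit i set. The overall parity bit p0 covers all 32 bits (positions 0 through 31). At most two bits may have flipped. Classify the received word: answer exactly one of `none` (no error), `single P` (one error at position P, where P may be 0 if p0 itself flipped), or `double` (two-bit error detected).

s1: b1⊕b3⊕b5⊕b7⊕b9⊕b11⊕b13⊕b15⊕b17⊕b19⊕b21⊕b23⊕b25⊕b27⊕b29⊕b31 = 1⊕1⊕1⊕0⊕1⊕1⊕0⊕1⊕1⊕0⊕1⊕0⊕1⊕0⊕0⊕0 = 1
s2: b2⊕b3⊕b6⊕b7⊕b10⊕b11⊕b14⊕b15⊕b18⊕b19⊕b22⊕b23⊕b26⊕b27⊕b30⊕b31 = 1⊕1⊕0⊕0⊕1⊕1⊕1⊕1⊕1⊕0⊕0⊕0⊕1⊕0⊕0⊕0 = 0
s4: b4⊕b5⊕b6⊕b7⊕b12⊕b13⊕b14⊕b15⊕b20⊕b21⊕b22⊕b23⊕b28⊕b29⊕b30⊕b31 = 1⊕1⊕0⊕0⊕0⊕0⊕1⊕1⊕0⊕1⊕0⊕0⊕0⊕0⊕0⊕0 = 1
s8: b8⊕b9⊕b10⊕b11⊕b12⊕b13⊕b14⊕b15⊕b24⊕b25⊕b26⊕b27⊕b28⊕b29⊕b30⊕b31 = 1⊕1⊕1⊕1⊕0⊕0⊕1⊕1⊕0⊕1⊕1⊕0⊕0⊕0⊕0⊕0 = 0
s16: b16⊕b17⊕b18⊕b19⊕b20⊕b21⊕b22⊕b23⊕b24⊕b25⊕b26⊕b27⊕b28⊕b29⊕b30⊕b31 = 1⊕1⊕1⊕0⊕0⊕1⊕0⊕0⊕0⊕1⊕1⊕0⊕0⊕0⊕0⊕0 = 0
Syndrome (s16...s1) = 00101 → position 5.
Overall parity (XOR of all 32 bits, including p0): 1⊕1⊕1⊕1⊕1⊕1⊕0⊕0⊕1⊕1⊕1⊕1⊕0⊕0⊕1⊕1⊕1⊕1⊕1⊕0⊕0⊕1⊕0⊕0⊕0⊕1⊕1⊕0⊕0⊕0⊕0⊕0 = 0
Overall=0, syndrome position=5 → double-bit error detected (uncorrectable).

double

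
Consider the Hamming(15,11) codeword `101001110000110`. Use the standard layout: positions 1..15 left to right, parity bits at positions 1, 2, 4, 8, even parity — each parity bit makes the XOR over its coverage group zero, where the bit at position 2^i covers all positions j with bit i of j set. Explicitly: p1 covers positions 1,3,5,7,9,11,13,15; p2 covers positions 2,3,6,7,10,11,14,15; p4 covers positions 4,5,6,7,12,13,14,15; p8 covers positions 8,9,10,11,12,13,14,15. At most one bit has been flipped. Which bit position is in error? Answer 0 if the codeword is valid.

8

s1: b1⊕b3⊕b5⊕b7⊕b9⊕b11⊕b13⊕b15 = 1⊕1⊕0⊕1⊕0⊕0⊕1⊕0 = 0
s2: b2⊕b3⊕b6⊕b7⊕b10⊕b11⊕b14⊕b15 = 0⊕1⊕1⊕1⊕0⊕0⊕1⊕0 = 0
s4: b4⊕b5⊕b6⊕b7⊕b12⊕b13⊕b14⊕b15 = 0⊕0⊕1⊕1⊕0⊕1⊕1⊕0 = 0
s8: b8⊕b9⊕b10⊕b11⊕b12⊕b13⊕b14⊕b15 = 1⊕0⊕0⊕0⊕0⊕1⊕1⊕0 = 1
Syndrome (s8...s1) = 1000 → position 8.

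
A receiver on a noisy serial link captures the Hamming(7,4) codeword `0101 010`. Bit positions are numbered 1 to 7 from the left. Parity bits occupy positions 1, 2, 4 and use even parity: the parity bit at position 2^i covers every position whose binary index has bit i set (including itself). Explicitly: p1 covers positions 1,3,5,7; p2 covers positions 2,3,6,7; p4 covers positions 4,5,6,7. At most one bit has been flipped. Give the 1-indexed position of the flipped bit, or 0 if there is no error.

0

s1: b1⊕b3⊕b5⊕b7 = 0⊕0⊕0⊕0 = 0
s2: b2⊕b3⊕b6⊕b7 = 1⊕0⊕1⊕0 = 0
s4: b4⊕b5⊕b6⊕b7 = 1⊕0⊕1⊕0 = 0
Syndrome (s4...s1) = 000 → position 0 (no error).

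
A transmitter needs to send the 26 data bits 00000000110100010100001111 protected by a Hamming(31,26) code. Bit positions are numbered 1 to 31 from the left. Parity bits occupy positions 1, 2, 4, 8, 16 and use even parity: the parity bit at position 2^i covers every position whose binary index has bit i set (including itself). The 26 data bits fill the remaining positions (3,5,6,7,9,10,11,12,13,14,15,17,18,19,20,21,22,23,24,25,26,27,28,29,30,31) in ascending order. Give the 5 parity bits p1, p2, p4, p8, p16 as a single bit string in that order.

Place data bits at non-power-of-two positions: b3=0, b5=0, b6=0, b7=0, b9=0, b10=0, b11=0, b12=0, b13=1, b14=1, b15=0, b17=1, b18=0, b19=0, b20=0, b21=1, b22=0, b23=1, b24=0, b25=0, b26=0, b27=0, b28=1, b29=1, b30=1, b31=1.
p1 = XOR of data positions {3,5,7,9,11,13,15,17,19,21,23,25,27,29,31} = 0⊕0⊕0⊕0⊕0⊕1⊕0⊕1⊕0⊕1⊕1⊕0⊕0⊕1⊕1 = 0
p2 = XOR of data positions {3,6,7,10,11,14,15,18,19,22,23,26,27,30,31} = 0⊕0⊕0⊕0⊕0⊕1⊕0⊕0⊕0⊕0⊕1⊕0⊕0⊕1⊕1 = 0
p4 = XOR of data positions {5,6,7,12,13,14,15,20,21,22,23,28,29,30,31} = 0⊕0⊕0⊕0⊕1⊕1⊕0⊕0⊕1⊕0⊕1⊕1⊕1⊕1⊕1 = 0
p8 = XOR of data positions {9,10,11,12,13,14,15,24,25,26,27,28,29,30,31} = 0⊕0⊕0⊕0⊕1⊕1⊕0⊕0⊕0⊕0⊕0⊕1⊕1⊕1⊕1 = 0
p16 = XOR of data positions {17,18,19,20,21,22,23,24,25,26,27,28,29,30,31} = 1⊕0⊕0⊕0⊕1⊕0⊕1⊕0⊕0⊕0⊕0⊕1⊕1⊕1⊕1 = 1
Parity bits p1,p2,p4,p8,p16 = 00001

00001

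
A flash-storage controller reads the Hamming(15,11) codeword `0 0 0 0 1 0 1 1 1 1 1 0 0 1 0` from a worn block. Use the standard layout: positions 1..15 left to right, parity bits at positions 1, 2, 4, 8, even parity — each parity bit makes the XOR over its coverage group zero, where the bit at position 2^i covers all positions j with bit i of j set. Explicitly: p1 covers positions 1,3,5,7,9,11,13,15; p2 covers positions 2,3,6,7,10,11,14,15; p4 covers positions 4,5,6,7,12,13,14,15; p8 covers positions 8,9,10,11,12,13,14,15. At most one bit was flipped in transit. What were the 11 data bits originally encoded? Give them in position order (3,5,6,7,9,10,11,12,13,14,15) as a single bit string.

01011111010

s1: b1⊕b3⊕b5⊕b7⊕b9⊕b11⊕b13⊕b15 = 0⊕0⊕1⊕1⊕1⊕1⊕0⊕0 = 0
s2: b2⊕b3⊕b6⊕b7⊕b10⊕b11⊕b14⊕b15 = 0⊕0⊕0⊕1⊕1⊕1⊕1⊕0 = 0
s4: b4⊕b5⊕b6⊕b7⊕b12⊕b13⊕b14⊕b15 = 0⊕1⊕0⊕1⊕0⊕0⊕1⊕0 = 1
s8: b8⊕b9⊕b10⊕b11⊕b12⊕b13⊕b14⊕b15 = 1⊕1⊕1⊕1⊕0⊕0⊕1⊕0 = 1
Syndrome (s8...s1) = 1100 → position 12.
Flip bit 12: corrected codeword = 000010111111010
Data bits at positions 3,5,6,7,9,10,11,12,13,14,15: 01011111010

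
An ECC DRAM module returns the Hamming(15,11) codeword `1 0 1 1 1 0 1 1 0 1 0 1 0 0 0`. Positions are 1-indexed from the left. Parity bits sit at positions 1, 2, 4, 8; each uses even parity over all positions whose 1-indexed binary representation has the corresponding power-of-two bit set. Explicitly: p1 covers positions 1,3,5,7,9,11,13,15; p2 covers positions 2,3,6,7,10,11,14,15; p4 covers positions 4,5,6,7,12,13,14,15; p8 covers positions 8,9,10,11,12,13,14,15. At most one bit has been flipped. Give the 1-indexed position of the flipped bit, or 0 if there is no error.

10

s1: b1⊕b3⊕b5⊕b7⊕b9⊕b11⊕b13⊕b15 = 1⊕1⊕1⊕1⊕0⊕0⊕0⊕0 = 0
s2: b2⊕b3⊕b6⊕b7⊕b10⊕b11⊕b14⊕b15 = 0⊕1⊕0⊕1⊕1⊕0⊕0⊕0 = 1
s4: b4⊕b5⊕b6⊕b7⊕b12⊕b13⊕b14⊕b15 = 1⊕1⊕0⊕1⊕1⊕0⊕0⊕0 = 0
s8: b8⊕b9⊕b10⊕b11⊕b12⊕b13⊕b14⊕b15 = 1⊕0⊕1⊕0⊕1⊕0⊕0⊕0 = 1
Syndrome (s8...s1) = 1010 → position 10.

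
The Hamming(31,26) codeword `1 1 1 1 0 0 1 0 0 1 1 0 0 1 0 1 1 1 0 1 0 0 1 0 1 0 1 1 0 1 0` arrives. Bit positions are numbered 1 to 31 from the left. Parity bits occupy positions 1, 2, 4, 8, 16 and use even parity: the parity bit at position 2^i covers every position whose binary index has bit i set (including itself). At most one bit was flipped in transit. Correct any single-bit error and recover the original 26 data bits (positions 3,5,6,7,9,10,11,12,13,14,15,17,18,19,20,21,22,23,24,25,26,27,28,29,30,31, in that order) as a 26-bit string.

s1: b1⊕b3⊕b5⊕b7⊕b9⊕b11⊕b13⊕b15⊕b17⊕b19⊕b21⊕b23⊕b25⊕b27⊕b29⊕b31 = 1⊕1⊕0⊕1⊕0⊕1⊕0⊕0⊕1⊕0⊕0⊕1⊕1⊕1⊕0⊕0 = 0
s2: b2⊕b3⊕b6⊕b7⊕b10⊕b11⊕b14⊕b15⊕b18⊕b19⊕b22⊕b23⊕b26⊕b27⊕b30⊕b31 = 1⊕1⊕0⊕1⊕1⊕1⊕1⊕0⊕1⊕0⊕0⊕1⊕0⊕1⊕1⊕0 = 0
s4: b4⊕b5⊕b6⊕b7⊕b12⊕b13⊕b14⊕b15⊕b20⊕b21⊕b22⊕b23⊕b28⊕b29⊕b30⊕b31 = 1⊕0⊕0⊕1⊕0⊕0⊕1⊕0⊕1⊕0⊕0⊕1⊕1⊕0⊕1⊕0 = 1
s8: b8⊕b9⊕b10⊕b11⊕b12⊕b13⊕b14⊕b15⊕b24⊕b25⊕b26⊕b27⊕b28⊕b29⊕b30⊕b31 = 0⊕0⊕1⊕1⊕0⊕0⊕1⊕0⊕0⊕1⊕0⊕1⊕1⊕0⊕1⊕0 = 1
s16: b16⊕b17⊕b18⊕b19⊕b20⊕b21⊕b22⊕b23⊕b24⊕b25⊕b26⊕b27⊕b28⊕b29⊕b30⊕b31 = 1⊕1⊕1⊕0⊕1⊕0⊕0⊕1⊕0⊕1⊕0⊕1⊕1⊕0⊕1⊕0 = 1
Syndrome (s16...s1) = 11100 → position 28.
Flip bit 28: corrected codeword = 1111001001100101110100101010010
Data bits at positions 3,5,6,7,9,10,11,12,13,14,15,17,18,19,20,21,22,23,24,25,26,27,28,29,30,31: 10010110010110100101010010

10010110010110100101010010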